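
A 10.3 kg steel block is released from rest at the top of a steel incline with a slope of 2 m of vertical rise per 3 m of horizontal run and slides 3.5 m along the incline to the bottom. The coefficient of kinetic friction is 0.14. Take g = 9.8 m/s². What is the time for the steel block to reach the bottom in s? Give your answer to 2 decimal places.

The weight component along the incline is mg sin 33.69° = 55.991 N and the normal force is N = mg cos 33.69° = 83.987 N.
Friction up the slope is f = μN = 0.14 × 83.987 = 11.758 N, so the net downslope force is 55.991 − 11.758 = 44.233 N and a = 44.233 / 10.3 = 4.2945 m/s².
Starting from rest, L = ½at², so t = √(2L/a) = √(2 × 3.5 / 4.2945) = 1.2767 s.

1.28 s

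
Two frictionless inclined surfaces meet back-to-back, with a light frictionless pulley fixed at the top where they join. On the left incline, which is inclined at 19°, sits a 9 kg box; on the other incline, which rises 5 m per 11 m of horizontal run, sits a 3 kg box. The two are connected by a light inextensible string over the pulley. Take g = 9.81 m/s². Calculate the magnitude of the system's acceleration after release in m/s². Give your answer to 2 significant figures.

Resolve each weight along its own incline: the 9 kg mass has component 9 × 9.81 × sin 19° = 28.744 N down its slope, and the 3 kg mass has 3 × 9.81 × sin 24.44° = 12.178 N down its slope.
The 9 kg side's 28.744 N exceeds the other side's 12.178 N, so that mass slides down and the 3 kg mass slides up. Taking that direction as positive, Newton's second law for the whole system gives 28.744 − 12.178 = (9 + 3) a, so a = 16.566 / 12 = 1.3805 m/s².

1.4 m/s²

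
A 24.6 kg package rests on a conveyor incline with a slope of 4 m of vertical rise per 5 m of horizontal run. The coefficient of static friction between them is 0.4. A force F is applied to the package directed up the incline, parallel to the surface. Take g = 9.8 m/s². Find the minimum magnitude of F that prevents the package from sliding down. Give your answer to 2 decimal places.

75.30 N

The normal force is N = mg cos 38.66° = 188.252 N. With F at its minimum the package is on the verge of sliding down, so static friction is at its maximum μ_s N = 0.4 × 188.252 = 75.301 N and acts up the slope.
Equilibrium along the incline: F + μ_s N = mg sin 38.66°, so F = 150.601 − 75.301 = 75.300 N.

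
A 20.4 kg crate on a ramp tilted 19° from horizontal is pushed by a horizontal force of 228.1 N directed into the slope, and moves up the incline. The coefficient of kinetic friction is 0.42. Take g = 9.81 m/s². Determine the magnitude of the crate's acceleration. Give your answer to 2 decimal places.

1.95 m/s²

The horizontal push has components F cos 19° = 228.1 × 0.9455 = 215.669 N up the incline and F sin 19° = 228.1 × 0.3256 = 74.269 N pressing into the surface.
The normal force is therefore N = mg cos 19° + F sin 19° = 189.217 + 74.269 = 263.486 N, and kinetic friction down the slope is μN = 0.42 × 263.486 = 110.664 N.
Along the incline: F cos 19° − mg sin 19° − μN = ma, so 215.669 − 65.160 − 110.664 = 20.4 a, giving a = 1.9532 m/s².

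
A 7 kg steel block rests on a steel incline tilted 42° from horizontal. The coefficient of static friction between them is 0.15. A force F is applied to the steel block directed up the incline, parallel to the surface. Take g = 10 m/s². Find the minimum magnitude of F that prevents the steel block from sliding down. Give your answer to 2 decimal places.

The normal force is N = mg cos 42° = 52.020 N. With F at its minimum the steel block is on the verge of sliding down, so static friction is at its maximum μ_s N = 0.15 × 52.020 = 7.803 N and acts up the slope.
Equilibrium along the incline: F + μ_s N = mg sin 42°, so F = 46.839 − 7.803 = 39.036 N.

39.04 N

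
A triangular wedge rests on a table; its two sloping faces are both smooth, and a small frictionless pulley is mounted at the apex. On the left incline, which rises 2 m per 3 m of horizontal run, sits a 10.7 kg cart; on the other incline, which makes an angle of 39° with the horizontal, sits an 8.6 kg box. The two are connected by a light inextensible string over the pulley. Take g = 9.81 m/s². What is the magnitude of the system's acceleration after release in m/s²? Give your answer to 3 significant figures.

Resolve each weight along its own incline: the 10.7 kg mass has component 10.7 × 9.81 × sin 33.69° = 58.225 N down its slope, and the 8.6 kg mass has 8.6 × 9.81 × sin 39° = 53.093 N down its slope.
The 10.7 kg side's 58.225 N exceeds the other side's 53.093 N, so that mass slides down and the 8.6 kg mass slides up. Taking that direction as positive, Newton's second law for the whole system gives 58.225 − 53.093 = (10.7 + 8.6) a, so a = 5.132 / 19.3 = 0.2659 m/s².

0.266 m/s²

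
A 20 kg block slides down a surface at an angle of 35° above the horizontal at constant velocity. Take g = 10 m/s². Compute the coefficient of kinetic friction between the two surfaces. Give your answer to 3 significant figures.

0.700

At constant velocity the net force along the incline is zero: mg sin 35° = μ mg cos 35°.
So μ = tan 35° = 0.5736 / 0.8192 = 0.7002.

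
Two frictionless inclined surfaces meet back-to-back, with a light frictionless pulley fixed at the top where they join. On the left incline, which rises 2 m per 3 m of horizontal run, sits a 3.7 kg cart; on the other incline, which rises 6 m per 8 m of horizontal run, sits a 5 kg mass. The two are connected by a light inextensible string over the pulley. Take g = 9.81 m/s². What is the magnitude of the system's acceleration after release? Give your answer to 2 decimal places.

1.07 m/s²

Resolve each weight along its own incline: the 3.7 kg mass has component 3.7 × 9.81 × sin 33.69° = 20.134 N down its slope, and the 5 kg mass has 5 × 9.81 × sin 36.87° = 29.430 N down its slope.
The 5 kg side's 29.430 N exceeds the other side's 20.134 N, so that mass slides down and the 3.7 kg mass slides up. Taking that direction as positive, Newton's second law for the whole system gives 29.430 − 20.134 = (3.7 + 5) a, so a = 9.296 / 8.7 = 1.0685 m/s².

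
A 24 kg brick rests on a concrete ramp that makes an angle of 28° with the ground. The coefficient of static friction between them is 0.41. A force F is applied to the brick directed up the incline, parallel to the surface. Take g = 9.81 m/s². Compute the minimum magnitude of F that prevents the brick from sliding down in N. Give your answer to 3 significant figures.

25.3 N

The normal force is N = mg cos 28° = 207.881 N. With F at its minimum the brick is on the verge of sliding down, so static friction is at its maximum μ_s N = 0.41 × 207.881 = 85.231 N and acts up the slope.
Equilibrium along the incline: F + μ_s N = mg sin 28°, so F = 110.532 − 85.231 = 25.301 N.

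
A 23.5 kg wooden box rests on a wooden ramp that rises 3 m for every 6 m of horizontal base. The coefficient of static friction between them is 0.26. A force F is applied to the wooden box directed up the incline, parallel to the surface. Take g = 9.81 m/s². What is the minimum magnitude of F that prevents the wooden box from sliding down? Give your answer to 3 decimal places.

49.487 N

The normal force is N = mg cos 26.57° = 206.197 N. With F at its minimum the wooden box is on the verge of sliding down, so static friction is at its maximum μ_s N = 0.26 × 206.197 = 53.611 N and acts up the slope.
Equilibrium along the incline: F + μ_s N = mg sin 26.57°, so F = 103.098 − 53.611 = 49.487 N.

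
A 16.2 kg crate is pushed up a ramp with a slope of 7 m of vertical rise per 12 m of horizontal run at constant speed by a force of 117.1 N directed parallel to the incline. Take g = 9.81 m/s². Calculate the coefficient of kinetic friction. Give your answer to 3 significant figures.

0.270

At constant speed ΣF = 0 along the incline. The applied 117.1 N acts up the slope; the weight component mg sin 30.26° = 80.076 N and kinetic friction μN both act down the slope.
So 117.1 = 80.076 + μ × 137.273, giving μ = (117.1 − 80.076) / 137.273 = 0.2697.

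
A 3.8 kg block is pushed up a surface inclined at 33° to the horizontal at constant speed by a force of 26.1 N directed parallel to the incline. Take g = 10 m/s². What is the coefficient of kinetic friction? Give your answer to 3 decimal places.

0.170

At constant speed ΣF = 0 along the incline. The applied 26.1 N acts up the slope; the weight component mg sin 33° = 20.696 N and kinetic friction μN both act down the slope.
So 26.1 = 20.696 + μ × 31.869, giving μ = (26.1 − 20.696) / 31.869 = 0.1696.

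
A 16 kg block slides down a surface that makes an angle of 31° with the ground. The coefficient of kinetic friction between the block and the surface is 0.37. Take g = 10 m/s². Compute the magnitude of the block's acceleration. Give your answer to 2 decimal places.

1.98 m/s²

Resolving the weight along the incline: the component pulling the block down the slope is mg sin 31° = 16 × 10 × 0.5150 = 82.400 N, and the normal force is N = mg cos 31° = 16 × 10 × 0.8572 = 137.152 N.
Kinetic friction acts up the slope with magnitude f = μN = 0.37 × 137.152 = 50.746 N.
Net force along the incline is 82.400 − 50.746 = 31.654 N, so a = 31.654 / 16 = 1.9784 m/s².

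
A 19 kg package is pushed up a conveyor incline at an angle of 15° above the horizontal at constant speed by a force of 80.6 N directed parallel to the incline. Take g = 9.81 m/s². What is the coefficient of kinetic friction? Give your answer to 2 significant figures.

0.18

At constant speed ΣF = 0 along the incline. The applied 80.6 N acts up the slope; the weight component mg sin 15° = 48.241 N and kinetic friction μN both act down the slope.
So 80.6 = 48.241 + μ × 180.039, giving μ = (80.6 − 48.241) / 180.039 = 0.1797.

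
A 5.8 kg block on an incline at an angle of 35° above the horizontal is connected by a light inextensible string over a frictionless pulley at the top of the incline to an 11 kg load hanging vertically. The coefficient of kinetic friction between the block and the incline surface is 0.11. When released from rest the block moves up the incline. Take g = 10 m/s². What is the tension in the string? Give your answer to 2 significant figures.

63 N

For the block on the incline: the weight component along the slope is m₁g sin 35° = 5.8 × 10 × 0.5736 = 33.269 N and the normal force is N = m₁g cos 35° = 47.511 N.
Kinetic friction opposes the block's motion up the incline: f = μN = 0.11 × 47.511 = 5.226 N acting down the slope.
Newton's second law for the block (up-slope positive): T − 33.269 − 5.226 = 5.8 a. For the hanging load (downward positive): 11 × 10 − T = 11 a.
Adding the two equations eliminates T: 71.505 = 16.8 a, so a = 4.2562 m/s².
Then from the hanging load's equation, T = 11 × (10 − 4.2562) = 63.182 N.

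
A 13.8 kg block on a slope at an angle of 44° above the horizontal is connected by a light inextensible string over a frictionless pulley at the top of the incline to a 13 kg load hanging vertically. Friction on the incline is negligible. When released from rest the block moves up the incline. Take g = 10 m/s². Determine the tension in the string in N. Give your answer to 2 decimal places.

For the block on the incline: the weight component along the slope is m₁g sin 44° = 13.8 × 10 × 0.6947 = 95.869 N and the normal force is N = m₁g cos 44° = 99.269 N.
Newton's second law for the block (up-slope positive): T − 95.869 = 13.8 a. For the hanging load (downward positive): 13 × 10 − T = 13 a.
Adding the two equations eliminates T: 34.131 = 26.8 a, so a = 1.2735 m/s².
Then from the hanging load's equation, T = 13 × (10 − 1.2735) = 113.444 N.

113.44 N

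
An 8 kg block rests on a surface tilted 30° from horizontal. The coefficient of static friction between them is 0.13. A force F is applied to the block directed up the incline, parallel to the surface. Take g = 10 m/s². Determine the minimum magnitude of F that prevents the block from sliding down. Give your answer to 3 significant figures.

The normal force is N = mg cos 30° = 69.282 N. With F at its minimum the block is on the verge of sliding down, so static friction is at its maximum μ_s N = 0.13 × 69.282 = 9.007 N and acts up the slope.
Equilibrium along the incline: F + μ_s N = mg sin 30°, so F = 40.000 − 9.007 = 30.993 N.

31.0 N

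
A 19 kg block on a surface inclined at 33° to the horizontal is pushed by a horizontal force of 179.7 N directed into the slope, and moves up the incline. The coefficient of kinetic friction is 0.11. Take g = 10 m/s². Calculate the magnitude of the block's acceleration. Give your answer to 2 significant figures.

The horizontal push has components F cos 33° = 179.7 × 0.8387 = 150.714 N up the incline and F sin 33° = 179.7 × 0.5446 = 97.865 N pressing into the surface.
The normal force is therefore N = mg cos 33° + F sin 33° = 159.353 + 97.865 = 257.218 N, and kinetic friction down the slope is μN = 0.11 × 257.218 = 28.294 N.
Along the incline: F cos 33° − mg sin 33° − μN = ma, so 150.714 − 103.474 − 28.294 = 19 a, giving a = 0.9972 m/s².

1.00 m/s²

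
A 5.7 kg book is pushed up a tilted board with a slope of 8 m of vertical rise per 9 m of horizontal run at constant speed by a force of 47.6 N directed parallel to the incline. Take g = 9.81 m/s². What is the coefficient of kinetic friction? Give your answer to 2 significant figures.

At constant speed ΣF = 0 along the incline. The applied 47.6 N acts up the slope; the weight component mg sin 41.63° = 37.149 N and kinetic friction μN both act down the slope.
So 47.6 = 37.149 + μ × 41.793, giving μ = (47.6 − 37.149) / 41.793 = 0.2501.

0.25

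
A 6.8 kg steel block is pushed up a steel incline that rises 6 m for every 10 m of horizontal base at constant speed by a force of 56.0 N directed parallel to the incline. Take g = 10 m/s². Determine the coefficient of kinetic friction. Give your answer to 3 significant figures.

0.360

At constant speed ΣF = 0 along the incline. The applied 56.0 N acts up the slope; the weight component mg sin 30.96° = 34.986 N and kinetic friction μN both act down the slope.
So 56.0 = 34.986 + μ × 58.310, giving μ = (56.0 − 34.986) / 58.310 = 0.3604.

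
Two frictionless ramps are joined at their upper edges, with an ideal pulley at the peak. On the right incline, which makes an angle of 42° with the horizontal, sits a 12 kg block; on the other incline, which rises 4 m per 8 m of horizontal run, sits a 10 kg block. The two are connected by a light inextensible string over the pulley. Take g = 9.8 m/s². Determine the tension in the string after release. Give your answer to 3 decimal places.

59.674 N

Resolve each weight along its own incline: the 12 kg mass has component 12 × 9.8 × sin 42° = 78.690 N down its slope, and the 10 kg mass has 10 × 9.8 × sin 26.57° = 43.827 N down its slope.
The 12 kg side's 78.690 N exceeds the other side's 43.827 N, so that mass slides down and the 10 kg mass slides up. Taking that direction as positive, Newton's second law for the whole system gives 78.690 − 43.827 = (12 + 10) a, so a = 34.863 / 22 = 1.5847 m/s².
For the 10 kg mass (up-slope positive): T − 43.827 = 10 × 1.5847, so T = 59.674 N.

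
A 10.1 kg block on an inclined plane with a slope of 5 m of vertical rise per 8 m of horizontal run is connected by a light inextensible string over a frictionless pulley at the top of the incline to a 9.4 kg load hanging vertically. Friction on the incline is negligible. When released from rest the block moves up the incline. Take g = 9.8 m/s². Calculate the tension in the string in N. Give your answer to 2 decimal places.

For the block on the incline: the weight component along the slope is m₁g sin 32.01° = 10.1 × 9.8 × 0.5300 = 52.459 N and the normal force is N = m₁g cos 32.01° = 83.935 N.
Newton's second law for the block (up-slope positive): T − 52.459 = 10.1 a. For the hanging load (downward positive): 9.4 × 9.8 − T = 9.4 a.
Adding the two equations eliminates T: 39.661 = 19.5 a, so a = 2.0339 m/s².
Then from the hanging load's equation, T = 9.4 × (9.8 − 2.0339) = 73.001 N.

73.00 N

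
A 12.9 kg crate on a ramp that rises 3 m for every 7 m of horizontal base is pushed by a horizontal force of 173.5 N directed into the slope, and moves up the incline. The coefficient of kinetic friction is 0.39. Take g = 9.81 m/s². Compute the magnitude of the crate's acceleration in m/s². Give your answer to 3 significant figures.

2.91 m/s²

The horizontal push has components F cos 23.20° = 173.5 × 0.9191 = 159.464 N up the incline and F sin 23.20° = 173.5 × 0.3939 = 68.342 N pressing into the surface.
The normal force is therefore N = mg cos 23.20° + F sin 23.20° = 116.311 + 68.342 = 184.653 N, and kinetic friction down the slope is μN = 0.39 × 184.653 = 72.015 N.
Along the incline: F cos 23.20° − mg sin 23.20° − μN = ma, so 159.464 − 49.848 − 72.015 = 12.9 a, giving a = 2.9148 m/s².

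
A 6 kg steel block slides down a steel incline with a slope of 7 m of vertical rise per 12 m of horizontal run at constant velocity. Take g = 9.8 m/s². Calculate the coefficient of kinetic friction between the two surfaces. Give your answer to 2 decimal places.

0.58

At constant velocity the net force along the incline is zero: mg sin 30.26° = μ mg cos 30.26°.
So μ = tan 30.26° = 0.5039 / 0.8638 = 0.5834.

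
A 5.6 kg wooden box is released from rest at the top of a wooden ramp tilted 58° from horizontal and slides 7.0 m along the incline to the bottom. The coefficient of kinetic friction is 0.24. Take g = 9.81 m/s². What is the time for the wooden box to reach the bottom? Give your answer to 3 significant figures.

The weight component along the incline is mg sin 58° = 46.588 N and the normal force is N = mg cos 58° = 29.112 N.
Friction up the slope is f = μN = 0.24 × 29.112 = 6.987 N, so the net downslope force is 46.588 − 6.987 = 39.601 N and a = 39.601 / 5.6 = 7.0716 m/s².
Starting from rest, L = ½at², so t = √(2L/a) = √(2 × 7.0 / 7.0716) = 1.4070 s.

1.41 s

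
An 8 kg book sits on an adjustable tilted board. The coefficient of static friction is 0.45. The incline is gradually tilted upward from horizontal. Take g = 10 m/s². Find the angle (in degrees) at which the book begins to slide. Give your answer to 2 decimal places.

At the threshold of sliding, static friction is at its maximum μ_s N and exactly balances the weight component along the incline: mg sin θ = μ_s mg cos θ.
Hence tan θ = μ_s = 0.45, so θ = arctan(0.45) = 24.2277°.

24.23°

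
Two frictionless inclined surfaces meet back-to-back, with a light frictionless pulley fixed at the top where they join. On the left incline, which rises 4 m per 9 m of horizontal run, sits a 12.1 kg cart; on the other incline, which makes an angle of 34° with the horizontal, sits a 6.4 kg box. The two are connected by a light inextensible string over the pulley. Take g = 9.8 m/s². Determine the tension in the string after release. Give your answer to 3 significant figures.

39.6 N

Resolve each weight along its own incline: the 12.1 kg mass has component 12.1 × 9.8 × sin 23.96° = 48.160 N down its slope, and the 6.4 kg mass has 6.4 × 9.8 × sin 34° = 35.073 N down its slope.
The 12.1 kg side's 48.160 N exceeds the other side's 35.073 N, so that mass slides down and the 6.4 kg mass slides up. Taking that direction as positive, Newton's second law for the whole system gives 48.160 − 35.073 = (12.1 + 6.4) a, so a = 13.087 / 18.5 = 0.7074 m/s².
For the 6.4 kg mass (up-slope positive): T − 35.073 = 6.4 × 0.7074, so T = 39.600 N.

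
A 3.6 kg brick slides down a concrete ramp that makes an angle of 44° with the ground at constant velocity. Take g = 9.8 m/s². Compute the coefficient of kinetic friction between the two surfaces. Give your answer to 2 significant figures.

0.97

At constant velocity the net force along the incline is zero: mg sin 44° = μ mg cos 44°.
So μ = tan 44° = 0.6947 / 0.7193 = 0.9658.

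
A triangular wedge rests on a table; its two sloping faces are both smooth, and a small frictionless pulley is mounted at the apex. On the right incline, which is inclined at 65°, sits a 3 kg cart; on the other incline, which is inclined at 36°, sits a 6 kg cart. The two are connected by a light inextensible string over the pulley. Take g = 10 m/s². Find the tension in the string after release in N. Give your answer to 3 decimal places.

Resolve each weight along its own incline: the 3 kg mass has component 3 × 10 × sin 65° = 27.189 N down its slope, and the 6 kg mass has 6 × 10 × sin 36° = 35.267 N down its slope.
The 6 kg side's 35.267 N exceeds the other side's 27.189 N, so that mass slides down and the 3 kg mass slides up. Taking that direction as positive, Newton's second law for the whole system gives 35.267 − 27.189 = (3 + 6) a, so a = 8.078 / 9 = 0.8976 m/s².
For the 3 kg mass (up-slope positive): T − 27.189 = 3 × 0.8976, so T = 29.882 N.

29.882 N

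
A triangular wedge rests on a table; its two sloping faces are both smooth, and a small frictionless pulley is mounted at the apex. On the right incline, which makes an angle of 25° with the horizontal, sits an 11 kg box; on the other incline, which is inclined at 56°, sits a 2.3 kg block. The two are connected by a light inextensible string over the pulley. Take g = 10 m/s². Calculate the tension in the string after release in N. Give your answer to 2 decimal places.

Resolve each weight along its own incline: the 11 kg mass has component 11 × 10 × sin 25° = 46.488 N down its slope, and the 2.3 kg mass has 2.3 × 10 × sin 56° = 19.068 N down its slope.
The 11 kg side's 46.488 N exceeds the other side's 19.068 N, so that mass slides down and the 2.3 kg mass slides up. Taking that direction as positive, Newton's second law for the whole system gives 46.488 − 19.068 = (11 + 2.3) a, so a = 27.420 / 13.3 = 2.0617 m/s².
For the 2.3 kg mass (up-slope positive): T − 19.068 = 2.3 × 2.0617, so T = 23.810 N.

23.81 N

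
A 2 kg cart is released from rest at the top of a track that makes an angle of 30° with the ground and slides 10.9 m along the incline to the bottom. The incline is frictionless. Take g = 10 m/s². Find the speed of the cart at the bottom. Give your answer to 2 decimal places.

The weight component along the incline is mg sin 30° = 10.000 N and the normal force is N = mg cos 30° = 17.321 N.
With no friction, a = g sin 30° = 5.0000 m/s².
Starting from rest over a distance of 10.9 m, v² = 2aL = 2 × 5.0000 × 10.9 = 109.0000, so v = 10.4403 m/s.

10.44 m/s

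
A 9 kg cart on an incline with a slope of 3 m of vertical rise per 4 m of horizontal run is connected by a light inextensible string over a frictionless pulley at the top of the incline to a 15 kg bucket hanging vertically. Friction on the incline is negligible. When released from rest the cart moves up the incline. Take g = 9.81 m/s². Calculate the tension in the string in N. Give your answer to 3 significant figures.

88.3 N

For the cart on the incline: the weight component along the slope is m₁g sin 36.87° = 9 × 9.81 × 0.6000 = 52.974 N and the normal force is N = m₁g cos 36.87° = 70.632 N.
Newton's second law for the cart (up-slope positive): T − 52.974 = 9 a. For the hanging bucket (downward positive): 15 × 9.81 − T = 15 a.
Adding the two equations eliminates T: 94.176 = 24 a, so a = 3.9240 m/s².
Then from the hanging bucket's equation, T = 15 × (9.81 − 3.9240) = 88.290 N.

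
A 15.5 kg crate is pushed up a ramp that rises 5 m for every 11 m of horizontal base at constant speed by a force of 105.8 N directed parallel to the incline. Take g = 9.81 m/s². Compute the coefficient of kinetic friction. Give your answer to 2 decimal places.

At constant speed ΣF = 0 along the incline. The applied 105.8 N acts up the slope; the weight component mg sin 24.44° = 62.921 N and kinetic friction μN both act down the slope.
So 105.8 = 62.921 + μ × 138.426, giving μ = (105.8 − 62.921) / 138.426 = 0.3098.

0.31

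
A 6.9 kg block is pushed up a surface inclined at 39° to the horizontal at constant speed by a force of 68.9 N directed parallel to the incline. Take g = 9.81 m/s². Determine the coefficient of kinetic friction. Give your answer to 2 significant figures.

At constant speed ΣF = 0 along the incline. The applied 68.9 N acts up the slope; the weight component mg sin 39° = 42.598 N and kinetic friction μN both act down the slope.
So 68.9 = 42.598 + μ × 52.604, giving μ = (68.9 − 42.598) / 52.604 = 0.5000.

0.50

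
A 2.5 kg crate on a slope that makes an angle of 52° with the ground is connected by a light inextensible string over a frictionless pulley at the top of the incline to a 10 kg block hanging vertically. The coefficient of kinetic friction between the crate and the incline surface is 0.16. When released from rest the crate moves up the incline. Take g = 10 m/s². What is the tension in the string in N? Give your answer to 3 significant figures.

For the crate on the incline: the weight component along the slope is m₁g sin 52° = 2.5 × 10 × 0.7880 = 19.700 N and the normal force is N = m₁g cos 52° = 15.392 N.
Kinetic friction opposes the crate's motion up the incline: f = μN = 0.16 × 15.392 = 2.463 N acting down the slope.
Newton's second law for the crate (up-slope positive): T − 19.700 − 2.463 = 2.5 a. For the hanging block (downward positive): 10 × 10 − T = 10 a.
Adding the two equations eliminates T: 77.837 = 12.5 a, so a = 6.2270 m/s².
Then from the hanging block's equation, T = 10 × (10 − 6.2270) = 37.730 N.

37.7 N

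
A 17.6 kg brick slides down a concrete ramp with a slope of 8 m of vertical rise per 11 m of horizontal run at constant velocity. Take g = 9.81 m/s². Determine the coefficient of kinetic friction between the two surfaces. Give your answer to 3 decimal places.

At constant velocity the net force along the incline is zero: mg sin 36.03° = μ mg cos 36.03°.
So μ = tan 36.03° = 0.5882 / 0.8087 = 0.7273.

0.727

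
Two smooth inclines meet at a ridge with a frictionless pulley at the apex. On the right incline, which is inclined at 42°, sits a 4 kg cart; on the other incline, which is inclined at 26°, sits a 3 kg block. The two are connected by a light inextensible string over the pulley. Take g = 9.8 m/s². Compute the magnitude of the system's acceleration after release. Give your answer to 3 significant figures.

Resolve each weight along its own incline: the 4 kg mass has component 4 × 9.8 × sin 42° = 26.230 N down its slope, and the 3 kg mass has 3 × 9.8 × sin 26° = 12.888 N down its slope.
The 4 kg side's 26.230 N exceeds the other side's 12.888 N, so that mass slides down and the 3 kg mass slides up. Taking that direction as positive, Newton's second law for the whole system gives 26.230 − 12.888 = (4 + 3) a, so a = 13.342 / 7 = 1.9060 m/s².

1.91 m/s²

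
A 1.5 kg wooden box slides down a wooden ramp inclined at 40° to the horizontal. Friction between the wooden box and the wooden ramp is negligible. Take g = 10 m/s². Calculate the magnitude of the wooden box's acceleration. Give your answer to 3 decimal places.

6.428 m/s²

Resolving the weight along the incline: the component pulling the wooden box down the slope is mg sin 40° = 1.5 × 10 × 0.6428 = 9.642 N, and the normal force is N = mg cos 40° = 1.5 × 10 × 0.7660 = 11.490 N.
With no friction the net force along the incline is 9.642 N, so a = g sin 40° = 9.642 / 1.5 = 6.4280 m/s².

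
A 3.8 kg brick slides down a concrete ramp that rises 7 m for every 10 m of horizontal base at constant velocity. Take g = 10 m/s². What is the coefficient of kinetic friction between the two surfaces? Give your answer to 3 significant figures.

0.700

At constant velocity the net force along the incline is zero: mg sin 34.99° = μ mg cos 34.99°.
So μ = tan 34.99° = 0.5735 / 0.8192 = 0.7001.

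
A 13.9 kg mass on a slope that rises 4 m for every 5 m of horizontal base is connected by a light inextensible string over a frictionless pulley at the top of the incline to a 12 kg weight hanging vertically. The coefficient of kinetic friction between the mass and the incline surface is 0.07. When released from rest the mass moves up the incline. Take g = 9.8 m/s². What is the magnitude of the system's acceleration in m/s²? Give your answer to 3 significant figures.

0.967 m/s²

For the mass on the incline: the weight component along the slope is m₁g sin 38.66° = 13.9 × 9.8 × 0.6247 = 85.097 N and the normal force is N = m₁g cos 38.66° = 106.370 N.
Kinetic friction opposes the mass's motion up the incline: f = μN = 0.07 × 106.370 = 7.446 N acting down the slope.
Newton's second law for the mass (up-slope positive): T − 85.097 − 7.446 = 13.9 a. For the hanging weight (downward positive): 12 × 9.8 − T = 12 a.
Adding the two equations eliminates T: 25.057 = 25.9 a, so a = 0.9675 m/s².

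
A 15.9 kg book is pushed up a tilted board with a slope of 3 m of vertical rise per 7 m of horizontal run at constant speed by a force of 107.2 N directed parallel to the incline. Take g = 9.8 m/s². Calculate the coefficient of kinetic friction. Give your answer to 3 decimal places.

At constant speed ΣF = 0 along the incline. The applied 107.2 N acts up the slope; the weight component mg sin 23.20° = 61.381 N and kinetic friction μN both act down the slope.
So 107.2 = 61.381 + μ × 143.221, giving μ = (107.2 − 61.381) / 143.221 = 0.3199.

0.320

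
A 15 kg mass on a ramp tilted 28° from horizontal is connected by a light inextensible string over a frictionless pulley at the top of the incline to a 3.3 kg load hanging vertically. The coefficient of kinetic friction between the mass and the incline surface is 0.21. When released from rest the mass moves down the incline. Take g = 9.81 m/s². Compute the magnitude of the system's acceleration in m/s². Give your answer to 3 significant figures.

0.515 m/s²

For the mass on the incline: the weight component along the slope is m₁g sin 28° = 15 × 9.81 × 0.4695 = 69.087 N and the normal force is N = m₁g cos 28° = 129.926 N.
Kinetic friction opposes the mass's motion down the incline: f = μN = 0.21 × 129.926 = 27.284 N acting up the slope.
Newton's second law for the mass (down-slope positive): 69.087 − 27.284 − T = 15 a. For the hanging load (upward positive): T − 3.3 × 9.81 = 3.3 a.
Adding the two equations eliminates T: 9.430 = 18.3 a, so a = 0.5153 m/s².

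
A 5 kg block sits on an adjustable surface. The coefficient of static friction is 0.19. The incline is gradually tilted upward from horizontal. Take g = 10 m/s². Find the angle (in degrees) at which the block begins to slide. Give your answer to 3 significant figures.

10.8°

At the threshold of sliding, static friction is at its maximum μ_s N and exactly balances the weight component along the incline: mg sin θ = μ_s mg cos θ.
Hence tan θ = μ_s = 0.19, so θ = arctan(0.19) = 10.7580°.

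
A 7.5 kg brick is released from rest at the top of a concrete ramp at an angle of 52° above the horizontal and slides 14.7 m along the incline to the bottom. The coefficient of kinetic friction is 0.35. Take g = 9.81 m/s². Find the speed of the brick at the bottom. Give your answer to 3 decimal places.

The weight component along the incline is mg sin 52° = 57.978 N and the normal force is N = mg cos 52° = 45.297 N.
Friction up the slope is f = μN = 0.35 × 45.297 = 15.854 N, so the net downslope force is 57.978 − 15.854 = 42.124 N and a = 42.124 / 7.5 = 5.6165 m/s².
Starting from rest over a distance of 14.7 m, v² = 2aL = 2 × 5.6165 × 14.7 = 165.1251, so v = 12.8501 m/s.

12.850 m/s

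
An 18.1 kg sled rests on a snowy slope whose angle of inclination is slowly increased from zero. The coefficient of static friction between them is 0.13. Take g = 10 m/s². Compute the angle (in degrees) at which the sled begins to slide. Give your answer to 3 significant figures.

7.41°

At the threshold of sliding, static friction is at its maximum μ_s N and exactly balances the weight component along the incline: mg sin θ = μ_s mg cos θ.
Hence tan θ = μ_s = 0.13, so θ = arctan(0.13) = 7.4069°.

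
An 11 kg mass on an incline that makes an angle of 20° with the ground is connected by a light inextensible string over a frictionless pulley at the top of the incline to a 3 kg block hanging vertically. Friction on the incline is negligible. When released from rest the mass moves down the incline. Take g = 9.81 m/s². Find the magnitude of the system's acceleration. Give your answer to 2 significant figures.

0.53 m/s²

For the mass on the incline: the weight component along the slope is m₁g sin 20° = 11 × 9.81 × 0.3420 = 36.905 N and the normal force is N = m₁g cos 20° = 101.402 N.
Newton's second law for the mass (down-slope positive): 36.905 − T = 11 a. For the hanging block (upward positive): T − 3 × 9.81 = 3 a.
Adding the two equations eliminates T: 7.475 = 14 a, so a = 0.5339 m/s².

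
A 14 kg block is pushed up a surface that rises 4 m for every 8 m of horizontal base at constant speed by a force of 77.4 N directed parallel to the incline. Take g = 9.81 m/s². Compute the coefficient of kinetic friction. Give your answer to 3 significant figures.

At constant speed ΣF = 0 along the incline. The applied 77.4 N acts up the slope; the weight component mg sin 26.57° = 61.420 N and kinetic friction μN both act down the slope.
So 77.4 = 61.420 + μ × 122.841, giving μ = (77.4 − 61.420) / 122.841 = 0.1301.

0.130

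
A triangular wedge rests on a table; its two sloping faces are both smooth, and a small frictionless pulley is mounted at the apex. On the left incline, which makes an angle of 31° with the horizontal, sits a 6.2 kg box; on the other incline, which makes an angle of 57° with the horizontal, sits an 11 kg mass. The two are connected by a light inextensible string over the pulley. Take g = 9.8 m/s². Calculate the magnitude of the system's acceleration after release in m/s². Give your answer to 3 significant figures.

Resolve each weight along its own incline: the 6.2 kg mass has component 6.2 × 9.8 × sin 31° = 31.294 N down its slope, and the 11 kg mass has 11 × 9.8 × sin 57° = 90.409 N down its slope.
The 11 kg side's 90.409 N exceeds the other side's 31.294 N, so that mass slides down and the 6.2 kg mass slides up. Taking that direction as positive, Newton's second law for the whole system gives 90.409 − 31.294 = (6.2 + 11) a, so a = 59.115 / 17.2 = 3.4369 m/s².

3.44 m/s²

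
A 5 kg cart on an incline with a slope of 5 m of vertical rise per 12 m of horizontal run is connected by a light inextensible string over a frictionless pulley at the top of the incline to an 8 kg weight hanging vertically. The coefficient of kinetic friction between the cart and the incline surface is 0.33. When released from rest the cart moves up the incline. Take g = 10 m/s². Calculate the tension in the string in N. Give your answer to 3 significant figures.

For the cart on the incline: the weight component along the slope is m₁g sin 22.62° = 5 × 10 × 0.3846 = 19.230 N and the normal force is N = m₁g cos 22.62° = 46.154 N.
Kinetic friction opposes the cart's motion up the incline: f = μN = 0.33 × 46.154 = 15.231 N acting down the slope.
Newton's second law for the cart (up-slope positive): T − 19.230 − 15.231 = 5 a. For the hanging weight (downward positive): 8 × 10 − T = 8 a.
Adding the two equations eliminates T: 45.539 = 13 a, so a = 3.5030 m/s².
Then from the hanging weight's equation, T = 8 × (10 − 3.5030) = 51.976 N.

52.0 N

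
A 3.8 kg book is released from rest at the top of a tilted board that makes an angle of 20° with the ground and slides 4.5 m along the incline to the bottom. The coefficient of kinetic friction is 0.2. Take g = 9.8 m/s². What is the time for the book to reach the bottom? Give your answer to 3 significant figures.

2.44 s

The weight component along the incline is mg sin 20° = 12.737 N and the normal force is N = mg cos 20° = 34.994 N.
Friction up the slope is f = μN = 0.2 × 34.994 = 6.999 N, so the net downslope force is 12.737 − 6.999 = 5.738 N and a = 5.738 / 3.8 = 1.5100 m/s².
Starting from rest, L = ½at², so t = √(2L/a) = √(2 × 4.5 / 1.5100) = 2.4414 s.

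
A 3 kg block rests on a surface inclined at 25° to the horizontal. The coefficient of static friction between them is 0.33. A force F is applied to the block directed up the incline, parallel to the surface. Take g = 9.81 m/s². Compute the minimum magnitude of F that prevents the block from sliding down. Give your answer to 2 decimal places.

The normal force is N = mg cos 25° = 26.673 N. With F at its minimum the block is on the verge of sliding down, so static friction is at its maximum μ_s N = 0.33 × 26.673 = 8.802 N and acts up the slope.
Equilibrium along the incline: F + μ_s N = mg sin 25°, so F = 12.438 − 8.802 = 3.636 N.

3.64 N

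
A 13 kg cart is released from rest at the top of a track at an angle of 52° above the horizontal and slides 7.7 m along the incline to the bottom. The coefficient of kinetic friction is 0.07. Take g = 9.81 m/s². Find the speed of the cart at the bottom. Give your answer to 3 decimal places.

10.608 m/s

The weight component along the incline is mg sin 52° = 100.495 N and the normal force is N = mg cos 52° = 78.515 N.
Friction up the slope is f = μN = 0.07 × 78.515 = 5.496 N, so the net downslope force is 100.495 − 5.496 = 94.999 N and a = 94.999 / 13 = 7.3076 m/s².
Starting from rest over a distance of 7.7 m, v² = 2aL = 2 × 7.3076 × 7.7 = 112.5370, so v = 10.6083 m/s.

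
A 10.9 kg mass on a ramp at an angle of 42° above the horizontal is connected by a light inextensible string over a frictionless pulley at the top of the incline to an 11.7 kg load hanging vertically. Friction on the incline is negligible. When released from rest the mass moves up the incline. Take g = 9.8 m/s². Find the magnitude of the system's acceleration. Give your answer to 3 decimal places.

1.911 m/s²

For the mass on the incline: the weight component along the slope is m₁g sin 42° = 10.9 × 9.8 × 0.6691 = 71.473 N and the normal force is N = m₁g cos 42° = 79.383 N.
Newton's second law for the mass (up-slope positive): T − 71.473 = 10.9 a. For the hanging load (downward positive): 11.7 × 9.8 − T = 11.7 a.
Adding the two equations eliminates T: 43.187 = 22.6 a, so a = 1.9109 m/s².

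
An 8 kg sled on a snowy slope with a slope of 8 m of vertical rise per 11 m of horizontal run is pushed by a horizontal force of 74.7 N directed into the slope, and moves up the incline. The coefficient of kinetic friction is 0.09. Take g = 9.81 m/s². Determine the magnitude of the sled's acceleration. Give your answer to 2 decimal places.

The horizontal push has components F cos 36.03° = 74.7 × 0.8087 = 60.410 N up the incline and F sin 36.03° = 74.7 × 0.5882 = 43.939 N pressing into the surface.
The normal force is therefore N = mg cos 36.03° + F sin 36.03° = 63.467 + 43.939 = 107.406 N, and kinetic friction down the slope is μN = 0.09 × 107.406 = 9.667 N.
Along the incline: F cos 36.03° − mg sin 36.03° − μN = ma, so 60.410 − 46.162 − 9.667 = 8 a, giving a = 0.5726 m/s².

0.57 m/s²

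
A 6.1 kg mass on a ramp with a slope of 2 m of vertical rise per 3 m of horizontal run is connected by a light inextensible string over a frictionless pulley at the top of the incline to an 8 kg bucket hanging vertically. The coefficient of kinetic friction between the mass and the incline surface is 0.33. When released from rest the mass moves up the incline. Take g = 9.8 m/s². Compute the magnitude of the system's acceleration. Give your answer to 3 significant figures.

For the mass on the incline: the weight component along the slope is m₁g sin 33.69° = 6.1 × 9.8 × 0.5547 = 33.160 N and the normal force is N = m₁g cos 33.69° = 49.740 N.
Kinetic friction opposes the mass's motion up the incline: f = μN = 0.33 × 49.740 = 16.414 N acting down the slope.
Newton's second law for the mass (up-slope positive): T − 33.160 − 16.414 = 6.1 a. For the hanging bucket (downward positive): 8 × 9.8 − T = 8 a.
Adding the two equations eliminates T: 28.826 = 14.1 a, so a = 2.0444 m/s².

2.04 m/s²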